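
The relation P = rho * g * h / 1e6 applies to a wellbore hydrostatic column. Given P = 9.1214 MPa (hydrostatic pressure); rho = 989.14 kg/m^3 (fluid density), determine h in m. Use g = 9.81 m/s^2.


h = P * 1e6 / (g * rho)
h = 9.1214 * 1e6 / (9.81 * 989.14)
h = 940.01 m


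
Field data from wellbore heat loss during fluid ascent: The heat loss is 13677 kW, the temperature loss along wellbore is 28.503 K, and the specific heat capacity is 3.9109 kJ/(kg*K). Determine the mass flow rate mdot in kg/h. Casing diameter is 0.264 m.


mdot = Q_loss / (cp * dT)
mdot = 13677 / (3.9109 * 28.503)
mdot = 122.6941 kg/s
Convert: 122.6941 kg/s * 3600.0 = 4.4170e+05 kg/h
mdot = 4.4170e+05 kg/h


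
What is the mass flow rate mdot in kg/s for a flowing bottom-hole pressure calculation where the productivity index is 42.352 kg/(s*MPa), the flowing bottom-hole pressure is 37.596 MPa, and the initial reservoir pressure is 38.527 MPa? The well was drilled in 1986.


mdot = (P_i - P_wf) * PI
mdot = (38.527 - 37.596) * 42.352
mdot = 39.430 kg/s


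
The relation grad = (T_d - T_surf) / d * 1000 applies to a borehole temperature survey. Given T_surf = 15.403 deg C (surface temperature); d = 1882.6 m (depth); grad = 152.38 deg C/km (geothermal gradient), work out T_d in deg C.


T_d = T_surf + grad * d / 1000
T_d = 15.403 + 152.38 * 1882.6 / 1000
T_d = 302.27 deg C


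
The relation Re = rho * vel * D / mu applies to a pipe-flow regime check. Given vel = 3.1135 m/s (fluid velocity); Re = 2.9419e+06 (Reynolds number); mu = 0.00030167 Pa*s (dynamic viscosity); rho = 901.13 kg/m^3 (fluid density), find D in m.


D = Re * mu / (rho * vel)
D = 2.9419e+06 * 0.00030167 / (901.13 * 3.1135)
D = 0.31632 m


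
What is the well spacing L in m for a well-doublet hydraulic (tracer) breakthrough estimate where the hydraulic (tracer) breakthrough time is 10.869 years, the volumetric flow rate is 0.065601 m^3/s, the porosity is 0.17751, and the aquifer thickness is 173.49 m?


L = sqrt(t_bt*365.25*86400*3*Qv / (pi*hr*phi))
L = sqrt(10.869*365.25*86400*3*0.065601 / (pi*173.49*0.17751))
L = 835.29 m


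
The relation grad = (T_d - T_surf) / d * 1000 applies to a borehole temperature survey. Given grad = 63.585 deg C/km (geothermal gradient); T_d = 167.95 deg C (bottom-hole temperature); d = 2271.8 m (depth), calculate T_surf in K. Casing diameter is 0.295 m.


T_surf = T_d - grad * d / 1000
T_surf = 167.95 - 63.585 * 2271.8 / 1000
T_surf = 23.49760 deg C
Convert to K: 23.49760 + 273.15 = 296.65 K
T_surf = 296.65 K


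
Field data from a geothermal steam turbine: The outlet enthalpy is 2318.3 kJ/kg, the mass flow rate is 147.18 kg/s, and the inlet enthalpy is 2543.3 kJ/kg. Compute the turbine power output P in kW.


P = mdot * (h_in - h_out) / 1000
P = 147.18 * (2543.3 - 2318.3) / 1000
P = 33.11550 MW
Convert: 33.11550 MW * 1000.0 = 33116 kW
P = 33116 kW


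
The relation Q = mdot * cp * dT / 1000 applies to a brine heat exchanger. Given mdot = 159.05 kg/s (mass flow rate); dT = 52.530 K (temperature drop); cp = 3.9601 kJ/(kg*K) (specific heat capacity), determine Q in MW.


Q = mdot * cp * dT / 1000
Q = 159.05 * 3.9601 * 52.530 / 1000
Q = 33.086 MW


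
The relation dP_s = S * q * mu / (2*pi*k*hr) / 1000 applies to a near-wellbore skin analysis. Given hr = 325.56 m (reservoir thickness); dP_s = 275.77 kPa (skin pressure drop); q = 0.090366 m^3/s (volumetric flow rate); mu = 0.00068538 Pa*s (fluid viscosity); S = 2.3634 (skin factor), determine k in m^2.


k = S*q*mu / (2*pi*dP_s*1000*hr)
k = 2.3634*0.090366*0.00068538 / (2*pi*275.77*1000*325.56)
k = 2.5949e-13 m^2


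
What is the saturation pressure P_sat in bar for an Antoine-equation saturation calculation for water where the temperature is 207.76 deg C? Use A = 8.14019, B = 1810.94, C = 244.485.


P_sat = 10^(A - B/(C + T)) / 760 * 0.101325
P_sat = 10^(8.14019 - 1810.94/(244.485 + 207.76)) / 760 * 0.101325
P_sat = 1.822884 MPa
Convert: 1.822884 MPa * 10.0 = 18.229 bar
P_sat = 18.229 bar


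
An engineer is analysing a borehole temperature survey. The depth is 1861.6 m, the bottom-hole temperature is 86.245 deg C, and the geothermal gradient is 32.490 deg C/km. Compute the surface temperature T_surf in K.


T_surf = T_d - grad * d / 1000
T_surf = 86.245 - 32.490 * 1861.6 / 1000
T_surf = 25.76162 deg C
Convert to K: 25.76162 + 273.15 = 298.91 K
T_surf = 298.91 K


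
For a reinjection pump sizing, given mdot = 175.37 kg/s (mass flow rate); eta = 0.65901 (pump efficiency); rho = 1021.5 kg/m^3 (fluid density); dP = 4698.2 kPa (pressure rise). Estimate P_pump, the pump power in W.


P_pump = mdot * dP / (rho * eta)
P_pump = 175.37 * 4698.2 / (1021.5 * 0.65901)
P_pump = 1223.930 kW
Convert: 1223.930 kW * 1000.0 = 1.2239e+06 W
P_pump = 1.2239e+06 W


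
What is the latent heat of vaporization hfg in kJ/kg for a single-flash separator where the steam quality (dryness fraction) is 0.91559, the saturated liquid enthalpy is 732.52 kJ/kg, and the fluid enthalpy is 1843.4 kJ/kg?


hfg = (h - hf) / x
hfg = (1843.4 - 732.52) / 0.91559
hfg = 1213.3 kJ/kg


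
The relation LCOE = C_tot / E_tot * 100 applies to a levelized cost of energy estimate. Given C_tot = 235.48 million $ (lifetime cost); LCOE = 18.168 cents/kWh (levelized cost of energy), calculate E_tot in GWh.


E_tot = C_tot / LCOE * 100
E_tot = 235.48 / 18.168 * 100
E_tot = 1296.1 GWh


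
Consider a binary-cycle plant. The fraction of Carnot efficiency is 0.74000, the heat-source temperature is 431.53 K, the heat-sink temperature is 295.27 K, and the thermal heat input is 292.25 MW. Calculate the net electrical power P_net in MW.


Step 1: eta = (1 - Tc/Th)*f = (1 - 295.27/431.53)*0.74 = 0.2336625
Step 2: P_net = eta * Q_in = 0.2336625 * 292.25 = 68.288 MW
P_net = 68.288 MW


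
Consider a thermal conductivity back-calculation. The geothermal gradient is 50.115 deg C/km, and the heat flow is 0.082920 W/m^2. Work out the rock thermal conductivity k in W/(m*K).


k = q / (grad / 1000)
k = 0.082920 / (50.115 / 1000)
k = 1.6546 W/(m*K)


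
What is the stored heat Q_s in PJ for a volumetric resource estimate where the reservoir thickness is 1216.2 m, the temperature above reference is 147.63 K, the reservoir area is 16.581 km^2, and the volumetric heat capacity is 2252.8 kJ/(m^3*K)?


Step 1: Vr = A*1e6*hr = 16.581*1e6*1216.2 = 2.016581e+10 m^3
Step 2: Q_s = Vr*rhoc*dT/1e12 = 2.016581e+10*2252.8*147.63/1e12 = 6706.8 PJ
Q_s = 6706.8 PJ


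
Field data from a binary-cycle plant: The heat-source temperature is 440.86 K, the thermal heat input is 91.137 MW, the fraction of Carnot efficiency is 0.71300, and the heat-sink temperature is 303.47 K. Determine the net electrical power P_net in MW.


Step 1: eta = (1 - Tc/Th)*f = (1 - 303.47/440.86)*0.713 = 0.2222000
Step 2: P_net = eta * Q_in = 0.2222000 * 91.137 = 20.251 MW
P_net = 20.251 MW


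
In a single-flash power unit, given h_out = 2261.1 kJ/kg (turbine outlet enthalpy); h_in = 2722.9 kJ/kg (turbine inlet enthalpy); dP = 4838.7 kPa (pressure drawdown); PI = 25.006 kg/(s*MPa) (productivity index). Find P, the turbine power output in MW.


Step 1: mdot = PI * dP / 1000 = 25.006 * 4838.7 / 1000 = 120.9965 kg/s
Step 2: P = mdot*(h_in - h_out)/1000 = 120.9965*(2722.9 - 2261.1)/1000 = 55.876 MW
P = 55.876 MW


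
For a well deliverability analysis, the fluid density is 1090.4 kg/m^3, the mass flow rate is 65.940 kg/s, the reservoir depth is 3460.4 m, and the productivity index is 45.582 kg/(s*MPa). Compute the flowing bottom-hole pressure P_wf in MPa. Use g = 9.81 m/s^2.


Step 1: P_i = rho*g*h/1e6 = 1090.4*9.81*3460.4/1e6 = 37.01529 MPa
Step 2: P_wf = P_i - mdot/PI = 37.01529 - 65.94/45.582 = 35.569 MPa
P_wf = 35.569 MPa


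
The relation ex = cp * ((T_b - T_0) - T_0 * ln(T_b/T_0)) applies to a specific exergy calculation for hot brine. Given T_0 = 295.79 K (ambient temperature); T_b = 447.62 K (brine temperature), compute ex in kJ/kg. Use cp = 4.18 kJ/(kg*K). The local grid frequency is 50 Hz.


ex = cp * ((T_b - T_0) - T_0 * ln(T_b/T_0))
ex = 4.18 * ((447.62 - 295.79) - 295.79 * ln(447.62/295.79))
ex = 122.41 kJ/kg


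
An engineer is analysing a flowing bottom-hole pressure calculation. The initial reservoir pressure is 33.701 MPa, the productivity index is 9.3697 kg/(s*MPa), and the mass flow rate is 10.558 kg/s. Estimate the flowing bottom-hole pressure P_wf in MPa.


P_wf = P_i - mdot / PI
P_wf = 33.701 - 10.558 / 9.3697
P_wf = 32.574 MPa


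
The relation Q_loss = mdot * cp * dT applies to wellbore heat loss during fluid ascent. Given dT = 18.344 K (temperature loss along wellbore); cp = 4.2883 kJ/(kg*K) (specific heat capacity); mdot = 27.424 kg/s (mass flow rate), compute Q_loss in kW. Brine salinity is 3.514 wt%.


Q_loss = mdot * cp * dT
Q_loss = 27.424 * 4.2883 * 18.344
Q_loss = 2157.3 kW


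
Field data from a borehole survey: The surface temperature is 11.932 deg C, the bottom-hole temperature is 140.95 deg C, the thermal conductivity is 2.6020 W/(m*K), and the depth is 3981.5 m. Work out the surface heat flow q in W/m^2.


Step 1: grad = (T_d - T_surf)/d * 1000 = (140.95 - 11.932)/3981.5 * 1000 = 32.40437 deg C/km
Step 2: q = k * grad / 1000 = 2.602 * 32.40437 / 1000 = 0.084316 W/m^2
q = 0.084316 W/m^2


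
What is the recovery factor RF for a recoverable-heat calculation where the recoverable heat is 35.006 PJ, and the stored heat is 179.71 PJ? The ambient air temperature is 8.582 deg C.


RF = Q_rec / Q_s
RF = 35.006 / 179.71
RF = 0.19479


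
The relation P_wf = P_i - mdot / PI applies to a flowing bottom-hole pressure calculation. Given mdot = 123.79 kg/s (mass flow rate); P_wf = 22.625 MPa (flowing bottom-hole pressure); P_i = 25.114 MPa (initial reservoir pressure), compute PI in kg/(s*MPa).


PI = mdot / (P_i - P_wf)
PI = 123.79 / (25.114 - 22.625)
PI = 49.735 kg/(s*MPa)


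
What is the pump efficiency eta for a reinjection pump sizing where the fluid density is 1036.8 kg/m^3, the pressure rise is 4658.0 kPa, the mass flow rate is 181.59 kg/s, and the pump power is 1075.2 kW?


eta = mdot * dP / (rho * P_pump)
eta = 181.59 * 4658.0 / (1036.8 * 1075.2)
eta = 0.75876


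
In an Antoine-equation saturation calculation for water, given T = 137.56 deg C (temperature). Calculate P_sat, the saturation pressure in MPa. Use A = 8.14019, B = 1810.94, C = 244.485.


P_sat = 10^(A - B/(C + T)) / 760 * 0.101325
P_sat = 10^(8.14019 - 1810.94/(244.485 + 137.56)) / 760 * 0.101325
P_sat = 0.33494 MPa


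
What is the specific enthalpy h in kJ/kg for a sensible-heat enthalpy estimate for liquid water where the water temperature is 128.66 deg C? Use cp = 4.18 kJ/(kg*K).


h = cp * T
h = 4.18 * 128.66
h = 537.80 kJ/kg


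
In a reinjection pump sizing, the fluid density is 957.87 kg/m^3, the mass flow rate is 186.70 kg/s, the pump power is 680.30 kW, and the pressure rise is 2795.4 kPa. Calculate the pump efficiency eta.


eta = mdot * dP / (rho * P_pump)
eta = 186.70 * 2795.4 / (957.87 * 680.30)
eta = 0.80091


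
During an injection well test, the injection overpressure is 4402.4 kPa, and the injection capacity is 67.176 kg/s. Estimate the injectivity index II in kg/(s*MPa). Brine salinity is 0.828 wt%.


II = mdot * 1000 / dP
II = 67.176 * 1000 / 4402.4
II = 15.259 kg/(s*MPa)


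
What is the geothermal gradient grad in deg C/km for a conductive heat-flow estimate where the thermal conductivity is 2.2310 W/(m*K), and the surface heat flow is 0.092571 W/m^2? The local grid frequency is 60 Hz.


grad = q * 1000 / k
grad = 0.092571 * 1000 / 2.2310
grad = 41.493 deg C/km


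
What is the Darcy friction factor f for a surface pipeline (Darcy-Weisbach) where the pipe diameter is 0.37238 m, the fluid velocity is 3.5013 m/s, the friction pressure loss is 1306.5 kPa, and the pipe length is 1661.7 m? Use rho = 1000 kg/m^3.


f = dP*1000 / ((L/D)*(rho*vel^2/2))
f = 1306.5*1000 / ((1661.7/0.37238)*(1000*3.5013^2/2))
f = 0.047766


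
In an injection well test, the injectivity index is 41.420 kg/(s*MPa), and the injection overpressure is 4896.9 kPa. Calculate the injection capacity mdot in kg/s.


mdot = II * dP / 1000
mdot = 41.420 * 4896.9 / 1000
mdot = 202.83 kg/s


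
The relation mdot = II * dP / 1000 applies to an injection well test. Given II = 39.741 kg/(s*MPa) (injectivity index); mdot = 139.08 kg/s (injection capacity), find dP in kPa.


dP = mdot * 1000 / II
dP = 139.08 * 1000 / 39.741
dP = 3499.7 kPa


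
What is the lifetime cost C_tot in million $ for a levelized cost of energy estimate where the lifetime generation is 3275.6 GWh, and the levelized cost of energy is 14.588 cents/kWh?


C_tot = LCOE / 100 * E_tot
C_tot = 14.588 / 100 * 3275.6
C_tot = 477.84 million $


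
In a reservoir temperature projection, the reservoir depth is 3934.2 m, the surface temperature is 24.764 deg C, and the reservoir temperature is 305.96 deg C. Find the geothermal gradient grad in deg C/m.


grad = (T_res - T_surf) / d * 1000
grad = (305.96 - 24.764) / 3934.2 * 1000
grad = 71.47476 deg C/km
Convert: 71.47476 deg C/km * 0.001 = 0.071475 deg C/m
grad = 0.071475 deg C/m


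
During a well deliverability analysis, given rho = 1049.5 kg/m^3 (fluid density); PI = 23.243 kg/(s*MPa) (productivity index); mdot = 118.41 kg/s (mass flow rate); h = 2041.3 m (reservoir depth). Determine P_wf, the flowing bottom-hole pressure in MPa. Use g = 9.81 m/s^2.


Step 1: P_i = rho*g*h/1e6 = 1049.5*9.81*2041.3/1e6 = 21.01640 MPa
Step 2: P_wf = P_i - mdot/PI = 21.01640 - 118.41/23.243 = 15.922 MPa
P_wf = 15.922 MPa


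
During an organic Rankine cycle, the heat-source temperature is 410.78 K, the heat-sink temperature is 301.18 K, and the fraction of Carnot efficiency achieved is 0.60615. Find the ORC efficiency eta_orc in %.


eta_orc = (1 - Tc/Th) * f * 100
eta_orc = (1 - 301.18/410.78) * 0.60615 * 100
eta_orc = 16.173 %


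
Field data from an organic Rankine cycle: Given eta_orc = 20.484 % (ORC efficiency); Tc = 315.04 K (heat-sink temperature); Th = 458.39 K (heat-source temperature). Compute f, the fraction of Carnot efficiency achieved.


f = (eta_orc/100) / (1 - Tc/Th)
f = (20.484/100) / (1 - 315.04/458.39)
f = 0.65502


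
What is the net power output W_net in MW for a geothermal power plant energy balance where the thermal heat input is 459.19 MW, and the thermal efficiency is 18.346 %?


W_net = eta / 100 * Q_in
W_net = 18.346 / 100 * 459.19
W_net = 84.243 MW


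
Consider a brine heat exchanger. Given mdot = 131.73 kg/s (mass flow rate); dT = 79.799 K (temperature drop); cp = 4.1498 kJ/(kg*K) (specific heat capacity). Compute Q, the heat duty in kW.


Q = mdot * cp * dT / 1000
Q = 131.73 * 4.1498 * 79.799 / 1000
Q = 43.62238 MW
Convert: 43.62238 MW * 1000.0 = 43622 kW
Q = 43622 kW


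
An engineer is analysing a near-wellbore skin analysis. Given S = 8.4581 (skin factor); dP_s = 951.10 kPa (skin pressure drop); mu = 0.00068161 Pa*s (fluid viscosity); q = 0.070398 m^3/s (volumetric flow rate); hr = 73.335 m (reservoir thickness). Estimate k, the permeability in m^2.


k = S*q*mu / (2*pi*dP_s*1000*hr)
k = 8.4581*0.070398*0.00068161 / (2*pi*951.10*1000*73.335)
k = 9.2609e-13 m^2


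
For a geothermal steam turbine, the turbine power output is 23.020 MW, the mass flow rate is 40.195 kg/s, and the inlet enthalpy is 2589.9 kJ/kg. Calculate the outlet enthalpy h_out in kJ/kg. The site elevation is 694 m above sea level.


h_out = h_in - P * 1000 / mdot
h_out = 2589.9 - 23.020 * 1000 / 40.195
h_out = 2017.2 kJ/kg


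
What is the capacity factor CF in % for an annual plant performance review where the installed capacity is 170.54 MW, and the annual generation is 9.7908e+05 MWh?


CF = E_a / (cap * 8760) * 100
CF = 9.7908e+05 / (170.54 * 8760) * 100
CF = 65.537 %


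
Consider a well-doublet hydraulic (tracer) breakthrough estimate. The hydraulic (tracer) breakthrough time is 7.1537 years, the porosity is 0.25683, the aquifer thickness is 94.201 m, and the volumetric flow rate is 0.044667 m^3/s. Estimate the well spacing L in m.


L = sqrt(t_bt*365.25*86400*3*Qv / (pi*hr*phi))
L = sqrt(7.1537*365.25*86400*3*0.044667 / (pi*94.201*0.25683))
L = 630.88 m


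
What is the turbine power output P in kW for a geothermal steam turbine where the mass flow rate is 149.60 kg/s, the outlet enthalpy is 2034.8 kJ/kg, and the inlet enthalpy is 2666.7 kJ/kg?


P = mdot * (h_in - h_out) / 1000
P = 149.60 * (2666.7 - 2034.8) / 1000
P = 94.53224 MW
Convert: 94.53224 MW * 1000.0 = 94532 kW
P = 94532 kW


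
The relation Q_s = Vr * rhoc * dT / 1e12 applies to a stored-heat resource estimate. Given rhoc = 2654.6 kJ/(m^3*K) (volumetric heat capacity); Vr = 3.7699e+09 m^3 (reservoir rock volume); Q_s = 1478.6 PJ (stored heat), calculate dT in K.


dT = Q_s * 1e12 / (Vr * rhoc)
dT = 1478.6 * 1e12 / (3.7699e+09 * 2654.6)
dT = 147.75 K


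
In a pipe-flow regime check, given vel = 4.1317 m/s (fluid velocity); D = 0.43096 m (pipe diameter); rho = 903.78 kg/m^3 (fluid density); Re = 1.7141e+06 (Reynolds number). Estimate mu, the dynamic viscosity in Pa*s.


mu = rho * vel * D / Re
mu = 903.78 * 4.1317 * 0.43096 / 1.7141e+06
mu = 0.00093884 Pa*s


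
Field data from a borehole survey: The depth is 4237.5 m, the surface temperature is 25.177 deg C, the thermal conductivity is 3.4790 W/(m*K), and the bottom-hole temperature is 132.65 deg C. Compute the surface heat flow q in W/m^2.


Step 1: grad = (T_d - T_surf)/d * 1000 = (132.65 - 25.177)/4237.5 * 1000 = 25.36236 deg C/km
Step 2: q = k * grad / 1000 = 3.479 * 25.36236 / 1000 = 0.088236 W/m^2
q = 0.088236 W/m^2


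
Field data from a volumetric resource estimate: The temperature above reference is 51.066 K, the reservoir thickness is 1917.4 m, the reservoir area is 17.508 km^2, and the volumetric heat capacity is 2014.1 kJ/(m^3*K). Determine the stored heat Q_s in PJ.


Step 1: Vr = A*1e6*hr = 17.508*1e6*1917.4 = 3.356984e+10 m^3
Step 2: Q_s = Vr*rhoc*dT/1e12 = 3.356984e+10*2014.1*51.066/1e12 = 3452.7 PJ
Q_s = 3452.7 PJ


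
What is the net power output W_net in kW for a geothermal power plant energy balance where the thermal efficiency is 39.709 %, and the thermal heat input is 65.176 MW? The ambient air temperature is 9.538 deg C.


W_net = eta / 100 * Q_in
W_net = 39.709 / 100 * 65.176
W_net = 25.88074 MW
Convert: 25.88074 MW * 1000.0 = 25881 kW
W_net = 25881 kW


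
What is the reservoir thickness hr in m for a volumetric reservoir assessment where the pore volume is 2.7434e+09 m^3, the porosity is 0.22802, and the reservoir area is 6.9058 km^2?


hr = Vp / (A * 1e6 * phi)
hr = 2.7434e+09 / (6.9058 * 1e6 * 0.22802)
hr = 1742.2 m


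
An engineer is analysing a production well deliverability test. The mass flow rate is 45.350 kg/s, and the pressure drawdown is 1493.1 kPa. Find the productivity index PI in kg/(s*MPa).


PI = mdot * 1000 / dP
PI = 45.350 * 1000 / 1493.1
PI = 30.373 kg/(s*MPa)


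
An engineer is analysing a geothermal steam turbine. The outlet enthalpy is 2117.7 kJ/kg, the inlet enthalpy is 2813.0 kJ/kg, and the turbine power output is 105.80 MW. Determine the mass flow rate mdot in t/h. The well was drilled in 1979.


mdot = P * 1000 / (h_in - h_out)
mdot = 105.80 * 1000 / (2813.0 - 2117.7)
mdot = 152.1645 kg/s
Convert: 152.1645 kg/s * 3.6 = 547.79 t/h
mdot = 547.79 t/h


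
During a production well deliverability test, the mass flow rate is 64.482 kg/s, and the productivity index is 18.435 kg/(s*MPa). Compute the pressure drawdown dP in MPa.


dP = mdot * 1000 / PI
dP = 64.482 * 1000 / 18.435
dP = 3497.803 kPa
Convert: 3497.803 kPa * 0.001 = 3.4978 MPa
dP = 3.4978 MPa


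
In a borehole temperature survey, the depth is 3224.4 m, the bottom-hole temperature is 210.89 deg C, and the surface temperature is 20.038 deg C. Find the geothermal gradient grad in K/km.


grad = (T_d - T_surf) / d * 1000
grad = (210.89 - 20.038) / 3224.4 * 1000
grad = 59.18993 deg C/km
Convert: 59.18993 deg C/km * 1.0 = 59.190 K/km
grad = 59.190 K/km


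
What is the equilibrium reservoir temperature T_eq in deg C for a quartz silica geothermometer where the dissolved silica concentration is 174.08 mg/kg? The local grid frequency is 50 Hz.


T_eq = 1309 / (5.19 - log10(SiO2)) - 273.15
T_eq = 1309 / (5.19 - log10(174.08)) - 273.15
T_eq = 170.69 deg C


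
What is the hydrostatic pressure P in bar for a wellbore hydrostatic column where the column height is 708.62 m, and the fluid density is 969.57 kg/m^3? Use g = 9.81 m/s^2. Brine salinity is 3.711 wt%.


P = rho * g * h / 1e6
P = 969.57 * 9.81 * 708.62 / 1e6
P = 6.740026 MPa
Convert: 6.740026 MPa * 10.0 = 67.400 bar
P = 67.400 bar


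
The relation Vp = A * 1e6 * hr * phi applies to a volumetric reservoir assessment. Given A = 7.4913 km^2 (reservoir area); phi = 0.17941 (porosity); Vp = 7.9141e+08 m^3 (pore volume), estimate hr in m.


hr = Vp / (A * 1e6 * phi)
hr = 7.9141e+08 / (7.4913 * 1e6 * 0.17941)
hr = 588.84 m


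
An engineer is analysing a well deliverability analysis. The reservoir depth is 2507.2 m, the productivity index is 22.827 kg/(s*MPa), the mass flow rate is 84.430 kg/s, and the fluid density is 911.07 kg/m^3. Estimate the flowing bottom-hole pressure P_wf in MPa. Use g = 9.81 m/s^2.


Step 1: P_i = rho*g*h/1e6 = 911.07*9.81*2507.2/1e6 = 22.40834 MPa
Step 2: P_wf = P_i - mdot/PI = 22.40834 - 84.43/22.827 = 18.710 MPa
P_wf = 18.710 MPa


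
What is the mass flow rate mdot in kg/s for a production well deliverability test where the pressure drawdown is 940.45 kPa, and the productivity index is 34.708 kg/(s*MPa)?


mdot = PI * dP / 1000
mdot = 34.708 * 940.45 / 1000
mdot = 32.641 kg/s


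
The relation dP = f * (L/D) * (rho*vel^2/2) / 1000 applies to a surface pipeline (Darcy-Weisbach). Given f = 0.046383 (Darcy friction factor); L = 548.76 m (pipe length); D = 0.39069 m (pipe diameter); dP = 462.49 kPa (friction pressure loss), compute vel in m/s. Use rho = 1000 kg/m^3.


vel = sqrt(dP*1000*2*D / (f*L*rho))
vel = sqrt(462.49*1000*2*0.39069 / (0.046383*548.76*1000))
vel = 3.7680 m/s


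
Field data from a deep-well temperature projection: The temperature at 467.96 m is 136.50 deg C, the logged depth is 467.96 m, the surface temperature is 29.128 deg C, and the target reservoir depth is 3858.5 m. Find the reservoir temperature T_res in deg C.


Step 1: grad = (T_d1 - T_surf)/d1 * 1000 = (136.5 - 29.128)/467.96 * 1000 = 229.4470 deg C/km
Step 2: T_res = T_surf + grad*d2/1000 = 29.128 + 229.4470*3858.5/1000 = 914.45 deg C
T_res = 914.45 deg C


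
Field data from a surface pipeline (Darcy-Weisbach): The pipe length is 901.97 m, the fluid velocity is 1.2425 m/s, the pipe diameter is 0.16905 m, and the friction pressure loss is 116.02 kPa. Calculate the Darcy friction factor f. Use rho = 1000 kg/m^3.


f = dP*1000 / ((L/D)*(rho*vel^2/2))
f = 116.02*1000 / ((901.97/0.16905)*(1000*1.2425^2/2))
f = 0.028170


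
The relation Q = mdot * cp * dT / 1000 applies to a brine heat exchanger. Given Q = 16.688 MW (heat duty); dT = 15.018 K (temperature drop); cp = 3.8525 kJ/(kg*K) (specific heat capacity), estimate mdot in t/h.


mdot = Q * 1000 / (cp * dT)
mdot = 16.688 * 1000 / (3.8525 * 15.018)
mdot = 288.4361 kg/s
Convert: 288.4361 kg/s * 3.6 = 1038.4 t/h
mdot = 1038.4 t/h


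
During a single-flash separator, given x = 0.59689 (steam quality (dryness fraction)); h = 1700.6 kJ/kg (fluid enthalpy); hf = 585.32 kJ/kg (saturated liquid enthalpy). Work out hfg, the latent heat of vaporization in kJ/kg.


hfg = (h - hf) / x
hfg = (1700.6 - 585.32) / 0.59689
hfg = 1868.5 kJ/kg


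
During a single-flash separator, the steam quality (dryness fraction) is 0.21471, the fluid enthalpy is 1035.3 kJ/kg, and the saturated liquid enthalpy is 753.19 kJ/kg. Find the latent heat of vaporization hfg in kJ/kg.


hfg = (h - hf) / x
hfg = (1035.3 - 753.19) / 0.21471
hfg = 1313.9 kJ/kg


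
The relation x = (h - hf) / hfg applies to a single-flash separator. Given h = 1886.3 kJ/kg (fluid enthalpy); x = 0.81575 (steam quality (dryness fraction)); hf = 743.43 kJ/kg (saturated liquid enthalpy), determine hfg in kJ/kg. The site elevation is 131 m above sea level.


hfg = (h - hf) / x
hfg = (1886.3 - 743.43) / 0.81575
hfg = 1401.0 kJ/kg


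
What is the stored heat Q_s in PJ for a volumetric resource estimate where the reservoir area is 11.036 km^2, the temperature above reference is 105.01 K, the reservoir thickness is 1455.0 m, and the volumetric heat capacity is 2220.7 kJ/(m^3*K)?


Step 1: Vr = A*1e6*hr = 11.036*1e6*1455.0 = 1.605738e+10 m^3
Step 2: Q_s = Vr*rhoc*dT/1e12 = 1.605738e+10*2220.7*105.01/1e12 = 3744.5 PJ
Q_s = 3744.5 PJ


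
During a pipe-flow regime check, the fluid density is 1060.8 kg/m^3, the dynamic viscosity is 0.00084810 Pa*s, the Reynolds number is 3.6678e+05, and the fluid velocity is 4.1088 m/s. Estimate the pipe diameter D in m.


D = Re * mu / (rho * vel)
D = 3.6678e+05 * 0.00084810 / (1060.8 * 4.1088)
D = 0.071368 m


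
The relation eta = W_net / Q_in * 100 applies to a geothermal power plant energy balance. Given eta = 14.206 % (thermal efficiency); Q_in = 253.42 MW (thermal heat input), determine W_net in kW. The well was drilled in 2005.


W_net = eta / 100 * Q_in
W_net = 14.206 / 100 * 253.42
W_net = 36.00085 MW
Convert: 36.00085 MW * 1000.0 = 36001 kW
W_net = 36001 kW


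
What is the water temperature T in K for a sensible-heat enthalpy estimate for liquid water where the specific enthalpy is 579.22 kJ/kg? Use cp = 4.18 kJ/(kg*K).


T = h / cp
T = 579.22 / 4.18
T = 138.5694 deg C
Convert to K: 138.5694 + 273.15 = 411.72 K
T = 411.72 K


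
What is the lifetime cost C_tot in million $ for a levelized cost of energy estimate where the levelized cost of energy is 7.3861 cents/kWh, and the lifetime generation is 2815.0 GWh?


C_tot = LCOE / 100 * E_tot
C_tot = 7.3861 / 100 * 2815.0
C_tot = 207.92 million $


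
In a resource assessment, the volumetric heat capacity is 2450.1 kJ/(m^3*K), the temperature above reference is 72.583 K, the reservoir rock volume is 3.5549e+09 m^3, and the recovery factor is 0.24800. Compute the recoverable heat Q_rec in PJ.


Step 1: Q_s = Vr*rhoc*dT/1e12 = 3.5549e+09*2450.1*72.583/1e12 = 632.1878 PJ
Step 2: Q_rec = Q_s * RF = 632.1878 * 0.248 = 156.78 PJ
Q_rec = 156.78 PJ


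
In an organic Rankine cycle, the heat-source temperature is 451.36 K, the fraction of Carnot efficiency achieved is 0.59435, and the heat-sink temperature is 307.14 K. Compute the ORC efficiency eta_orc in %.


eta_orc = (1 - Tc/Th) * f * 100
eta_orc = (1 - 307.14/451.36) * 0.59435 * 100
eta_orc = 18.991 %


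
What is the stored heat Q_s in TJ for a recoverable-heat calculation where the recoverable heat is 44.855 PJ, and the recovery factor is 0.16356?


Q_s = Q_rec / RF
Q_s = 44.855 / 0.16356
Q_s = 274.2419 PJ
Convert: 274.2419 PJ * 1000.0 = 2.7424e+05 TJ
Q_s = 2.7424e+05 TJ


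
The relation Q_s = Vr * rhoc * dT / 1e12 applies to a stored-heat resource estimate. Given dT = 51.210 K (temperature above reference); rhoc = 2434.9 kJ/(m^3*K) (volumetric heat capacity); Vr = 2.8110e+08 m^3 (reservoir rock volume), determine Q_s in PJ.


Q_s = Vr * rhoc * dT / 1e12
Q_s = 2.8110e+08 * 2434.9 * 51.210 / 1e12
Q_s = 35.051 PJ


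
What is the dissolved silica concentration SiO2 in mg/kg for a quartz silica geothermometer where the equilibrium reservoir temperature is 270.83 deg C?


SiO2 = 10^(5.19 - 1309/(T_eq + 273.15))
SiO2 = 10^(5.19 - 1309/(270.83 + 273.15))
SiO2 = 607.66 mg/kg


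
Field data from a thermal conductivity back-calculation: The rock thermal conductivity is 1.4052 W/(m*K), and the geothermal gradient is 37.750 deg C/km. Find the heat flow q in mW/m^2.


q = k * grad / 1000
q = 1.4052 * 37.750 / 1000
q = 0.05304630 W/m^2
Convert: 0.05304630 W/m^2 * 1000.0 = 53.046 mW/m^2
q = 53.046 mW/m^2


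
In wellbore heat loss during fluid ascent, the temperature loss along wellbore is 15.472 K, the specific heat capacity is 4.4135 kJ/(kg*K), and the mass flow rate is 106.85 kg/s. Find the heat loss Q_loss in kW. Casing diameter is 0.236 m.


Q_loss = mdot * cp * dT
Q_loss = 106.85 * 4.4135 * 15.472
Q_loss = 7296.3 kW


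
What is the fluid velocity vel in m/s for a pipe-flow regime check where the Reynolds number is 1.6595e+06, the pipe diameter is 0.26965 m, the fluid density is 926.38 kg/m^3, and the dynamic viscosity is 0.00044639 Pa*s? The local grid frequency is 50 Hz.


vel = Re * mu / (rho * D)
vel = 1.6595e+06 * 0.00044639 / (926.38 * 0.26965)
vel = 2.9655 m/s


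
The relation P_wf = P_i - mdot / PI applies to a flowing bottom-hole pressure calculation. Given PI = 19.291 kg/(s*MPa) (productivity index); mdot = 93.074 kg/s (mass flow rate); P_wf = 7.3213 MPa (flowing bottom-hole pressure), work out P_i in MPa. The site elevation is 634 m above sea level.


P_i = P_wf + mdot / PI
P_i = 7.3213 + 93.074 / 19.291
P_i = 12.146 MPa


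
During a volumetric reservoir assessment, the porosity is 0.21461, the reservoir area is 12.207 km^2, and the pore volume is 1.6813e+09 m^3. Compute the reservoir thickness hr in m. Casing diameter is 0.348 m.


hr = Vp / (A * 1e6 * phi)
hr = 1.6813e+09 / (12.207 * 1e6 * 0.21461)
hr = 641.78 m


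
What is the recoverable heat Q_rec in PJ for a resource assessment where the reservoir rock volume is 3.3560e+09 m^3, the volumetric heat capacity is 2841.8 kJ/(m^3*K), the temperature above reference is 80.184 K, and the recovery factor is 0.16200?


Step 1: Q_s = Vr*rhoc*dT/1e12 = 3.3560e+09*2841.8*80.184/1e12 = 764.7213 PJ
Step 2: Q_rec = Q_s * RF = 764.7213 * 0.162 = 123.88 PJ
Q_rec = 123.88 PJ


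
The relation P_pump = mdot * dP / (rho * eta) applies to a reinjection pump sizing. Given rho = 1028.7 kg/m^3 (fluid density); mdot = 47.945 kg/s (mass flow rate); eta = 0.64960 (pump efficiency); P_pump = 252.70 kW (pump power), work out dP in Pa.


dP = P_pump * rho * eta / mdot
dP = 252.70 * 1028.7 * 0.64960 / 47.945
dP = 3522.059 kPa
Convert: 3522.059 kPa * 1000.0 = 3.5221e+06 Pa
dP = 3.5221e+06 Pa


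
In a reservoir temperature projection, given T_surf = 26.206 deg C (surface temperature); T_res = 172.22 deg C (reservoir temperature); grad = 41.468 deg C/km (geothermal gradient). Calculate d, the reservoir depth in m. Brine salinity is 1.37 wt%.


d = (T_res - T_surf) / grad * 1000
d = (172.22 - 26.206) / 41.468 * 1000
d = 3521.1 m


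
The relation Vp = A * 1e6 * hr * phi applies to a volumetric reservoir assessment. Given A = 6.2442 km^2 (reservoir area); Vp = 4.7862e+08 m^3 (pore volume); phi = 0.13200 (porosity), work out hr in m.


hr = Vp / (A * 1e6 * phi)
hr = 4.7862e+08 / (6.2442 * 1e6 * 0.13200)
hr = 580.68 m


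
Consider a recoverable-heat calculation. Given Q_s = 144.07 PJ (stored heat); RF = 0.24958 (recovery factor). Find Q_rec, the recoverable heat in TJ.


Q_rec = Q_s * RF
Q_rec = 144.07 * 0.24958
Q_rec = 35.95699 PJ
Convert: 35.95699 PJ * 1000.0 = 35957 TJ
Q_rec = 35957 TJ


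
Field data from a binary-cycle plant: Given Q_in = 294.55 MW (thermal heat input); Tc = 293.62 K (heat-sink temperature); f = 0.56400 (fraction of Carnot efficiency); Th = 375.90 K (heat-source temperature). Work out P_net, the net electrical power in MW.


Step 1: eta = (1 - Tc/Th)*f = (1 - 293.62/375.9)*0.564 = 0.1234528
Step 2: P_net = eta * Q_in = 0.1234528 * 294.55 = 36.363 MW
P_net = 36.363 MW


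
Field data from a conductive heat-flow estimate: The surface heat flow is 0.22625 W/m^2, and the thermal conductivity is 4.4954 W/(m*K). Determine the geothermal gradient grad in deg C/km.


grad = q * 1000 / k
grad = 0.22625 * 1000 / 4.4954
grad = 50.329 deg C/km


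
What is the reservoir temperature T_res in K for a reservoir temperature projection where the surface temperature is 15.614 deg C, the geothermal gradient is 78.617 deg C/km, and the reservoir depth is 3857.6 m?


T_res = T_surf + grad * d / 1000
T_res = 15.614 + 78.617 * 3857.6 / 1000
T_res = 318.8869 deg C
Convert to K: 318.8869 + 273.15 = 592.04 K
T_res = 592.04 K


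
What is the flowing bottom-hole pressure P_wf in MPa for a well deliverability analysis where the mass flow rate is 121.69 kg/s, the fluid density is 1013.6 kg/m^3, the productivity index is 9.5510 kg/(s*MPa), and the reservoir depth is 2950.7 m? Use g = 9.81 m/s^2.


Step 1: P_i = rho*g*h/1e6 = 1013.6*9.81*2950.7/1e6 = 29.34004 MPa
Step 2: P_wf = P_i - mdot/PI = 29.34004 - 121.69/9.551 = 16.599 MPa
P_wf = 16.599 MPa


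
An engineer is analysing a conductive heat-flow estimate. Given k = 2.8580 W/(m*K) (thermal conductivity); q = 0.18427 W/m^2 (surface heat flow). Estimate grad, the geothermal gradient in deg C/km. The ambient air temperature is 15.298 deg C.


grad = q * 1000 / k
grad = 0.18427 * 1000 / 2.8580
grad = 64.475 deg C/km


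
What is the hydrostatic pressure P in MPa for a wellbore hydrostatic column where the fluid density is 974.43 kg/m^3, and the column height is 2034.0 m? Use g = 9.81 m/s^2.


P = rho * g * h / 1e6
P = 974.43 * 9.81 * 2034.0 / 1e6
P = 19.443 MPa


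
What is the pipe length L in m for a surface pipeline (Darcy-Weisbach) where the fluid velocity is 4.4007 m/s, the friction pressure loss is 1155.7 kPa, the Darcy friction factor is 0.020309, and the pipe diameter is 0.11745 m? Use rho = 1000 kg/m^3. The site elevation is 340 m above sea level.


L = dP*1000*D / (f*rho*vel^2/2)
L = 1155.7*1000*0.11745 / (0.020309*1000*4.4007^2/2)
L = 690.23 m


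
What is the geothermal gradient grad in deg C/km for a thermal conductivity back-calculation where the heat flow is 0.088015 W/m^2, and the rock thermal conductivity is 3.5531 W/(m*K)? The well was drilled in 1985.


grad = q / k * 1000
grad = 0.088015 / 3.5531 * 1000
grad = 24.771 deg C/km


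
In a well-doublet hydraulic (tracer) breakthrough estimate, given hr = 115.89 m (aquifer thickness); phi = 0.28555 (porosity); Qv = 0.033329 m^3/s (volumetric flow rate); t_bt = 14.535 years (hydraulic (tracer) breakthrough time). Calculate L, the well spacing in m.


L = sqrt(t_bt*365.25*86400*3*Qv / (pi*hr*phi))
L = sqrt(14.535*365.25*86400*3*0.033329 / (pi*115.89*0.28555))
L = 664.19 m


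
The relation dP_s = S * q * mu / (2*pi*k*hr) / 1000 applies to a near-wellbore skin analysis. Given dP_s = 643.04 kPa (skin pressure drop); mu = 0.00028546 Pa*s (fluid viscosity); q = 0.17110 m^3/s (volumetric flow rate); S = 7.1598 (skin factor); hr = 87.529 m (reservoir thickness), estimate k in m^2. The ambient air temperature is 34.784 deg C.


k = S*q*mu / (2*pi*dP_s*1000*hr)
k = 7.1598*0.17110*0.00028546 / (2*pi*643.04*1000*87.529)
k = 9.8884e-13 m^2


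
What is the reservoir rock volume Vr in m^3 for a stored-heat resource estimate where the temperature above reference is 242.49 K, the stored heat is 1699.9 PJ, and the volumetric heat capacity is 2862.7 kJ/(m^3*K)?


Vr = Q_s * 1e12 / (rhoc * dT)
Vr = 1699.9 * 1e12 / (2862.7 * 242.49)
Vr = 2.4488e+09 m^3


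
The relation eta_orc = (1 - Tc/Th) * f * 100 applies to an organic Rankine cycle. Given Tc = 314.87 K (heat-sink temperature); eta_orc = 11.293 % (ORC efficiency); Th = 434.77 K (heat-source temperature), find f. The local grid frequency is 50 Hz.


f = (eta_orc/100) / (1 - Tc/Th)
f = (11.293/100) / (1 - 314.87/434.77)
f = 0.40950


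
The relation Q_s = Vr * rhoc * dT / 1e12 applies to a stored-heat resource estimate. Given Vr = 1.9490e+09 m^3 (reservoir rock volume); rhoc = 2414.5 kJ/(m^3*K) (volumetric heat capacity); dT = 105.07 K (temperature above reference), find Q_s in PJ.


Q_s = Vr * rhoc * dT / 1e12
Q_s = 1.9490e+09 * 2414.5 * 105.07 / 1e12
Q_s = 494.44 PJ


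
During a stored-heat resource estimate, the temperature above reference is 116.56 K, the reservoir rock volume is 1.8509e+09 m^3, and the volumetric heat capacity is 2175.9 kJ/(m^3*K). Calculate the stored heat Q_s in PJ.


Q_s = Vr * rhoc * dT / 1e12
Q_s = 1.8509e+09 * 2175.9 * 116.56 / 1e12
Q_s = 469.43 PJ


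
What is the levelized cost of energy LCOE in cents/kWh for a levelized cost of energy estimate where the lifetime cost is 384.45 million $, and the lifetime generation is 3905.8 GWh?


LCOE = C_tot / E_tot * 100
LCOE = 384.45 / 3905.8 * 100
LCOE = 9.8431 cents/kWh


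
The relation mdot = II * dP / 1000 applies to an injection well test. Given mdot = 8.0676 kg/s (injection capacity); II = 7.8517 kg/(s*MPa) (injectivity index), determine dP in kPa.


dP = mdot * 1000 / II
dP = 8.0676 * 1000 / 7.8517
dP = 1027.5 kPa


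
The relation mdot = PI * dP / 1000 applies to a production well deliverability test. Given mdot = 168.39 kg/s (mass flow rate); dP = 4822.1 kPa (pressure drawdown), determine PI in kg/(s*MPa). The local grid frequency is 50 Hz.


PI = mdot * 1000 / dP
PI = 168.39 * 1000 / 4822.1
PI = 34.920 kg/(s*MPa)


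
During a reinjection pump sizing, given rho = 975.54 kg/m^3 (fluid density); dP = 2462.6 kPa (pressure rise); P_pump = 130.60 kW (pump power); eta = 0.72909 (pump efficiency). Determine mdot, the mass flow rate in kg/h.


mdot = P_pump * rho * eta / dP
mdot = 130.60 * 975.54 * 0.72909 / 2462.6
mdot = 37.72033 kg/s
Convert: 37.72033 kg/s * 3600.0 = 1.3579e+05 kg/h
mdot = 1.3579e+05 kg/h


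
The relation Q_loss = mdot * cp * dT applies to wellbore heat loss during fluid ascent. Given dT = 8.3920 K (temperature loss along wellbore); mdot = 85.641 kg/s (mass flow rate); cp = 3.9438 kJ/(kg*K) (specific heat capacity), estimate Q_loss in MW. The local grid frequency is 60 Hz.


Q_loss = mdot * cp * dT
Q_loss = 85.641 * 3.9438 * 8.3920
Q_loss = 2834.406 kW
Convert: 2834.406 kW * 0.001 = 2.8344 MW
Q_loss = 2.8344 MW


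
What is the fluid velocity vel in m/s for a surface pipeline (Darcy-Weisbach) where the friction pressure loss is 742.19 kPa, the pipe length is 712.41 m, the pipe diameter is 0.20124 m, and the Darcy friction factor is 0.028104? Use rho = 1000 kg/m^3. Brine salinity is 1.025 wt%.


vel = sqrt(dP*1000*2*D / (f*L*rho))
vel = sqrt(742.19*1000*2*0.20124 / (0.028104*712.41*1000))
vel = 3.8626 m/s


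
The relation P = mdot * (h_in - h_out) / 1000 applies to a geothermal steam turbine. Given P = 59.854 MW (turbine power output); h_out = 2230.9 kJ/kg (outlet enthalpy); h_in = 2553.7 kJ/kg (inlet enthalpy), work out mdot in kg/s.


mdot = P * 1000 / (h_in - h_out)
mdot = 59.854 * 1000 / (2553.7 - 2230.9)
mdot = 185.42 kg/s


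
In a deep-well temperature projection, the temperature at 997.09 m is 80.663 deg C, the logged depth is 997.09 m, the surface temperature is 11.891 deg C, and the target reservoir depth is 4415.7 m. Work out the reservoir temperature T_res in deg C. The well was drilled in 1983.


Step 1: grad = (T_d1 - T_surf)/d1 * 1000 = (80.663 - 11.891)/997.09 * 1000 = 68.97271 deg C/km
Step 2: T_res = T_surf + grad*d2/1000 = 11.891 + 68.97271*4415.7/1000 = 316.45 deg C
T_res = 316.45 deg C


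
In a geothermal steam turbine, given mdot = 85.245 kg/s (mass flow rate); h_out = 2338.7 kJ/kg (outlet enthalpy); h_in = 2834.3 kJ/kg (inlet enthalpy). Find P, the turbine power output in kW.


P = mdot * (h_in - h_out) / 1000
P = 85.245 * (2834.3 - 2338.7) / 1000
P = 42.24742 MW
Convert: 42.24742 MW * 1000.0 = 42247 kW
P = 42247 kW


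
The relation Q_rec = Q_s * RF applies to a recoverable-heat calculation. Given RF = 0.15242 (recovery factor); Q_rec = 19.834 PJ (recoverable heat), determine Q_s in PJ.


Q_s = Q_rec / RF
Q_s = 19.834 / 0.15242
Q_s = 130.13 PJ


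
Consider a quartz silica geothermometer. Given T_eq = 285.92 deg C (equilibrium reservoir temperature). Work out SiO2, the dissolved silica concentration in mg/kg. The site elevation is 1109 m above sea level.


SiO2 = 10^(5.19 - 1309/(T_eq + 273.15))
SiO2 = 10^(5.19 - 1309/(285.92 + 273.15))
SiO2 = 705.69 mg/kg


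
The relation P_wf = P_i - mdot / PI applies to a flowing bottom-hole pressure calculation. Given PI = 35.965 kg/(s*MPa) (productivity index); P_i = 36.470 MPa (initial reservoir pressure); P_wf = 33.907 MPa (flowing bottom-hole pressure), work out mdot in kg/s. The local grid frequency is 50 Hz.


mdot = (P_i - P_wf) * PI
mdot = (36.470 - 33.907) * 35.965
mdot = 92.178 kg/s
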